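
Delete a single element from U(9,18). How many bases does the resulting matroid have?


Deleting e from U(9,18) gives U(9,17) since n > r.
Bases of U(9,17) = C(17,9) = 17! / (9! * 8!) = 24310.

24310


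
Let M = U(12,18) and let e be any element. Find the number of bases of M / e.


Contracting e from U(12,18) gives U(11,17).
Bases of U(11,17) = C(17,11) = 12376.

12376


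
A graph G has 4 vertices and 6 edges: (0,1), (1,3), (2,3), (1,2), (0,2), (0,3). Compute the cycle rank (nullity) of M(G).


Cycle rank (nullity) = |E| - r(M) = |E| - (|V| - c).
|E| = 6, |V| = 4, c = 1.
Nullity = 6 - (4 - 1) = 6 - 3 = 3.

3


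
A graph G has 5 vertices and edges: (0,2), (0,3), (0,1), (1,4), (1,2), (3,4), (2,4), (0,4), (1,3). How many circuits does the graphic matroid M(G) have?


A circuit in a graphic matroid = edge set of a simple cycle.
G has 5 vertices and 9 edges.
Enumerating all minimal edge subsets forming cycles...
Total circuits found: 22.

22


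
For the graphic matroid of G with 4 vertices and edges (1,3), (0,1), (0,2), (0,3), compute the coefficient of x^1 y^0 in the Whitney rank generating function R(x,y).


R(x,y) = sum over A in 2^E of x^(r(E)-r(A)) * y^(|A|-r(A)).
G has 4 vertices, 4 edges. r(E) = 3.
Enumerate all 2^4 = 16 subsets.
Count subsets with r(E)-r(A)=1 and |A|-r(A)=0: 6.

6


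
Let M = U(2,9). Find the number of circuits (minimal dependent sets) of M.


In U(2,9), circuits are the (3)-element subsets.
Any set of 3 elements is dependent, and removing any one element gives
an independent set of size 2, so it is a minimal dependent set.
Number of circuits = C(9,3) = (9 * 8 * 7) / (1 * 2 * 3) = 84.

84


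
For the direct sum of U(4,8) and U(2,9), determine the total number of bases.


Bases of a direct sum M1 + M2: |B| = |B(M1)| * |B(M2)|.
|B(U(4,8))| = C(8,4) = 70.
|B(U(2,9))| = C(9,2) = 36.
Total bases = 70 * 36 = 2520.

2520


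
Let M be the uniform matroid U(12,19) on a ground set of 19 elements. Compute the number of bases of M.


Bases of U(12,19) are all 12-element subsets of the 19-element ground set.
Number of bases = C(19,12).
C(19,12) = 50388.

50388


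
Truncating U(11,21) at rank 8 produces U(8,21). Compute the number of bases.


Truncating U(11,21) to rank 8 gives U(8,21).
Bases of U(8,21) are all 8-element subsets of 21 elements.
Number of bases = C(21,8) = 21! / (8! * 13!) = 203490.

203490


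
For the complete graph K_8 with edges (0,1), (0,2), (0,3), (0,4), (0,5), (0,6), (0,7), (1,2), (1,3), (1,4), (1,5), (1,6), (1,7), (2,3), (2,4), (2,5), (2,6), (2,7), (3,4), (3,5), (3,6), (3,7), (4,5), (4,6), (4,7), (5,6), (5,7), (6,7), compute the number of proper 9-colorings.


P(K_8, k) = k(k-1)(k-2)...(k-7).
P(9) = (9) * (8) * (7) * (6) * (5) * (4) * (3) * (2) = 362880.

362880


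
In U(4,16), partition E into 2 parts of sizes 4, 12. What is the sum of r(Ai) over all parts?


r(Ai) = min(|Ai|, 4) for each part.
Sum = min(4,4) + min(12,4)
    = 4 + 4
    = 8.

8


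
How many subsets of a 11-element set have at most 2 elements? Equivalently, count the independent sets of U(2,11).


Independent sets of U(2,11) are all subsets of size <= 2.
Count = C(11,0) + C(11,1) + C(11,2)
     = 1 + 11 + 55
     = 67.

67


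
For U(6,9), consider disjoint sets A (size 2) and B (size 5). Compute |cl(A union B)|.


|A union B| = 2 + 5 = 7 (disjoint).
In U(6,9), cl(S) = S if |S| < 6, else cl(S) = E.
Since 7 >= 6, cl(A union B) = E.
|cl(A union B)| = 9.

9


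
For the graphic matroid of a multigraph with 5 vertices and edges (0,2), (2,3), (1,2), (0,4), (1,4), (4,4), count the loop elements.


In a graphic matroid, a loop is a self-loop edge (u,u) with rank 0.
Examining all 6 edges for self-loops...
Self-loops found: (4,4)
Number of loops = 1.

1


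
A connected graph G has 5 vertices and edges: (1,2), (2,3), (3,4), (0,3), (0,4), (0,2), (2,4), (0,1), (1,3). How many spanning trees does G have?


By Kirchhoff's matrix tree theorem, the number of spanning trees equals
the determinant of any cofactor of the Laplacian matrix L.
G has 5 vertices and 9 edges.
Computing the (4 x 4) cofactor determinant gives 75.

75


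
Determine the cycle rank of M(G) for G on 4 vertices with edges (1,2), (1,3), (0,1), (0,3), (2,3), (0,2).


Cycle rank (nullity) = |E| - r(M) = |E| - (|V| - c).
|E| = 6, |V| = 4, c = 1.
Nullity = 6 - (4 - 1) = 6 - 3 = 3.

3


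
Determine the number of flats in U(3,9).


Flats of U(3,9): every subset of size < 3 is a flat, plus E itself.
Count = C(9,0) + C(9,1) + C(9,2) + 1
     = 1 + 9 + 36 + 1
     = 47.

47


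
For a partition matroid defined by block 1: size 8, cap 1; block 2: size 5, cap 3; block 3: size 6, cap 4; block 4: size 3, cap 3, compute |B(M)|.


A basis picks exactly ci elements from block i.
Number of bases = product of C(|Si|, ci).
= C(8,1) * C(5,3) * C(6,4) * C(3,3)
= 8 * 10 * 15 * 1
= 1200.

1200


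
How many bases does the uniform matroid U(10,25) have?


Bases of U(10,25) are all 10-element subsets of the 25-element ground set.
Number of bases = C(25,10).
C(25,10) = 3268760.

3268760


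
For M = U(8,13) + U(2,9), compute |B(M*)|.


(M1+M2)* = M1* + M2*.
M1* = U(5,13), bases: C(13,5) = 1287.
M2* = U(7,9), bases: C(9,7) = 36.
|B(M*)| = 1287 * 36 = 46332.

46332


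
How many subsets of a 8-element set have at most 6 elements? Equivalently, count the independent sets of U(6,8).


Independent sets of U(6,8) are all subsets of size <= 6.
Count = C(8,0) + C(8,1) + C(8,2) + C(8,3) + C(8,4) + C(8,5) + C(8,6)
     = 1 + 8 + 28 + 56 + 70 + 56 + 28
     = 247.

247


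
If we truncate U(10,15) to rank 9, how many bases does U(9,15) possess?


Truncating U(10,15) to rank 9 gives U(9,15).
Bases of U(9,15) are all 9-element subsets of 15 elements.
Number of bases = C(15,9) = 15! / (9! * 6!) = 5005.

5005


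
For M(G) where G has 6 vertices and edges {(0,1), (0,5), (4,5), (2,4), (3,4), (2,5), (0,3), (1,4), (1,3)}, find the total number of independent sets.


An independent set in a graphic matroid is an acyclic edge subset.
G has 6 vertices and 9 edges.
Enumerate all 2^9 = 512 subsets, checking for acyclicity.
Total independent sets = 296.

296


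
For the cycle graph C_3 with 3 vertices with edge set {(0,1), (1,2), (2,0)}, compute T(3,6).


T(C_3; x,y) = x + x^2 + ... + x^(2) + y.
T(3,6) = 3^1 + 3^2 + 6
= 3 + 9 + 6
= 18.

18


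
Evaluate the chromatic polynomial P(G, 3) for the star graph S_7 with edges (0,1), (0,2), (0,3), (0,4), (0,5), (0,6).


P(tree, k) = k * (k-1)^(6) for any tree on 7 vertices.
P(3) = 3 * 2^6 = 3 * 64 = 192.

192


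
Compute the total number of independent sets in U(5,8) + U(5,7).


For a direct sum, |I(M1+M2)| = |I(M1)| * |I(M2)|.
|I(U(5,8))| = sum C(8,k) for k=0..5 = 219.
|I(U(5,7))| = sum C(7,k) for k=0..5 = 120.
Total = 219 * 120 = 26280.

26280


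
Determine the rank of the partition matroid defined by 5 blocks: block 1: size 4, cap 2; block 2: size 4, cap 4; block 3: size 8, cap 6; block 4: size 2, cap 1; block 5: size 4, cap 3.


Rank of a partition matroid = sum of min(|Si|, ci) for each block.
= min(4,2) + min(4,4) + min(8,6) + min(2,1) + min(4,3)
= 2 + 4 + 6 + 1 + 3
= 16.

16


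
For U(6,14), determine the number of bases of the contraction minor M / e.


Contracting e from U(6,14) gives U(5,13).
Bases of U(5,13) = C(13,5) = 13! / (5! * 8!) = 1287.

1287


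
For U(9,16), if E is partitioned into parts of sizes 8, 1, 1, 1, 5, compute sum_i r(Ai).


r(Ai) = min(|Ai|, 9) for each part.
Sum = min(8,9) + min(1,9) + min(1,9) + min(1,9) + min(5,9)
    = 8 + 1 + 1 + 1 + 5
    = 16.

16


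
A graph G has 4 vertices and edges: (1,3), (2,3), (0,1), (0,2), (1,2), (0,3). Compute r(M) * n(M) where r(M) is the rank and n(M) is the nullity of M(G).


r(M) = |V| - c = 4 - 1 = 3.
nullity = |E| - r(M) = 6 - 3 = 3.
Product = 3 * 3 = 9.

9


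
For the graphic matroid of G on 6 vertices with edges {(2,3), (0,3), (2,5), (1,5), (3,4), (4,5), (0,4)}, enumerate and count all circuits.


A circuit in a graphic matroid = edge set of a simple cycle.
G has 6 vertices and 7 edges.
Enumerating all minimal edge subsets forming cycles...
Total circuits found: 3.

3


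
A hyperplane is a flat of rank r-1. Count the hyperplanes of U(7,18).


Hyperplanes of U(7,18) are flats of rank 6.
In a uniform matroid, these are exactly the (6)-element subsets.
Count = C(18,6) = 18! / (6! * 12!) = 18564.

18564


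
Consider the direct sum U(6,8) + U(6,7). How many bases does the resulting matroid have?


Bases of a direct sum M1 + M2: |B| = |B(M1)| * |B(M2)|.
|B(U(6,8))| = C(8,6) = 28.
|B(U(6,7))| = C(7,6) = 7.
Total bases = 28 * 7 = 196.

196


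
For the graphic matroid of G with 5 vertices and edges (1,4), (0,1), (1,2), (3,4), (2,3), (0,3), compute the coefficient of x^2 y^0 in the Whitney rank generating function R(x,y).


R(x,y) = sum over A in 2^E of x^(r(E)-r(A)) * y^(|A|-r(A)).
G has 5 vertices, 6 edges. r(E) = 4.
Enumerate all 2^6 = 64 subsets.
Count subsets with r(E)-r(A)=2 and |A|-r(A)=0: 15.

15


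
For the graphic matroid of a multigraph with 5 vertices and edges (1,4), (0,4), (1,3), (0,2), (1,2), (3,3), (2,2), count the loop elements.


In a graphic matroid, a loop is a self-loop edge (u,u) with rank 0.
Examining all 7 edges for self-loops...
Self-loops found: (3,3), (2,2)
Number of loops = 2.

2


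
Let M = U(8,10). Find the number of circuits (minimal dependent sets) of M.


In U(8,10), circuits are the (9)-element subsets.
Any set of 9 elements is dependent, and removing any one element gives
an independent set of size 8, so it is a minimal dependent set.
Number of circuits = C(10,9) = 10.

10


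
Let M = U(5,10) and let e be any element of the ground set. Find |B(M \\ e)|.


Deleting e from U(5,10) gives U(5,9) since n > r.
Bases of U(5,9) = C(9,5) = 9! / (5! * 4!) = 126.

126


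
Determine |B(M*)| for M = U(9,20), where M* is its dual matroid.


The dual of U(r,n) is U(n-r, n) = U(11,20).
Bases of U(11,20) are all (11)-element subsets.
|B(M*)| = C(20,11) = 20! / (11! * 9!) = 167960.

167960


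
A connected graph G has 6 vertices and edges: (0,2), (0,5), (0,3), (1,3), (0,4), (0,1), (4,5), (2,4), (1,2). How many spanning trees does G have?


By Kirchhoff's matrix tree theorem, the number of spanning trees equals
the determinant of any cofactor of the Laplacian matrix L.
G has 6 vertices and 9 edges.
Computing the (5 x 5) cofactor determinant gives 55.

55


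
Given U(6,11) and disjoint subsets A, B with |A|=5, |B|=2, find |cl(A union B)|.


|A union B| = 5 + 2 = 7 (disjoint).
In U(6,11), cl(S) = S if |S| < 6, else cl(S) = E.
Since 7 >= 6, cl(A union B) = E.
|cl(A union B)| = 11.

11


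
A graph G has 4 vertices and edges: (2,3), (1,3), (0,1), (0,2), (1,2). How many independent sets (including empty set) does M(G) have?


An independent set in a graphic matroid is an acyclic edge subset.
G has 4 vertices and 5 edges.
Enumerate all 2^5 = 32 subsets, checking for acyclicity.
Total independent sets = 24.

24


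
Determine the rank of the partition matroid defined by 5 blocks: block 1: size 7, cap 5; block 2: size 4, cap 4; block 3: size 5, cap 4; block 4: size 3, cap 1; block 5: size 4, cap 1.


Rank of a partition matroid = sum of min(|Si|, ci) for each block.
= min(7,5) + min(4,4) + min(5,4) + min(3,1) + min(4,1)
= 5 + 4 + 4 + 1 + 1
= 15.

15


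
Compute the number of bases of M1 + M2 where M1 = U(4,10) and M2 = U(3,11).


Bases of a direct sum M1 + M2: |B| = |B(M1)| * |B(M2)|.
|B(U(4,10))| = C(10,4) = 210.
|B(U(3,11))| = C(11,3) = 165.
Total bases = 210 * 165 = 34650.

34650


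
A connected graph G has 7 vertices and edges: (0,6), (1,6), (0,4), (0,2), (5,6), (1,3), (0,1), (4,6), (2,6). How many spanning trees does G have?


By Kirchhoff's matrix tree theorem, the number of spanning trees equals
the determinant of any cofactor of the Laplacian matrix L.
G has 7 vertices and 9 edges.
Computing the (6 x 6) cofactor determinant gives 20.

20


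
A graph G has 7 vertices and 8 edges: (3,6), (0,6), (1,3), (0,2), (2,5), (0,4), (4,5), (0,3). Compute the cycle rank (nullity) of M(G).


Cycle rank (nullity) = |E| - r(M) = |E| - (|V| - c).
|E| = 8, |V| = 7, c = 1.
Nullity = 8 - (7 - 1) = 8 - 6 = 2.

2


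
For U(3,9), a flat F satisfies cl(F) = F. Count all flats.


Flats of U(3,9): every subset of size < 3 is a flat, plus E itself.
Count = (9 choose 0) + (9 choose 1) + (9 choose 2) + 1
     = 1 + 9 + 36 + 1
     = 47.

47


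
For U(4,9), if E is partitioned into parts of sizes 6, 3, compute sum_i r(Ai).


r(Ai) = min(|Ai|, 4) for each part.
Sum = min(6,4) + min(3,4)
    = 4 + 3
    = 7.

7


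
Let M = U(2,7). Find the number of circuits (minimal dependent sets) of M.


In U(2,7), circuits are the (3)-element subsets.
Any set of 3 elements is dependent, and removing any one element gives
an independent set of size 2, so it is a minimal dependent set.
Number of circuits = C(7,3) = 7! / (3! * 4!) = 35.

35


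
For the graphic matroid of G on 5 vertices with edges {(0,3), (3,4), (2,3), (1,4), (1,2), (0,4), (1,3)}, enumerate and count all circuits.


A circuit in a graphic matroid = edge set of a simple cycle.
G has 5 vertices and 7 edges.
Enumerating all minimal edge subsets forming cycles...
Total circuits found: 6.

6


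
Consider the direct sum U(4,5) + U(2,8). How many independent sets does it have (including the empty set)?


For a direct sum, |I(M1+M2)| = |I(M1)| * |I(M2)|.
|I(U(4,5))| = sum C(5,k) for k=0..4 = 31.
|I(U(2,8))| = sum C(8,k) for k=0..2 = 37.
Total = 31 * 37 = 1147.

1147


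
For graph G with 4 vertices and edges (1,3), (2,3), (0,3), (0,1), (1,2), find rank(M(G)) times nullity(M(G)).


r(M) = |V| - c = 4 - 1 = 3.
nullity = |E| - r(M) = 5 - 3 = 2.
Product = 3 * 2 = 6.

6


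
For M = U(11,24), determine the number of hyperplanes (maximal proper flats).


Hyperplanes of U(11,24) are flats of rank 10.
In a uniform matroid, these are exactly the (10)-element subsets.
Count = C(24,10) = 1961256.

1961256


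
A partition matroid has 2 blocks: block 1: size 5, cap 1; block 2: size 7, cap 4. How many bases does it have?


A basis picks exactly ci elements from block i.
Number of bases = product of C(|Si|, ci).
= C(5,1) * C(7,4)
= 5 * 35
= 175.

175


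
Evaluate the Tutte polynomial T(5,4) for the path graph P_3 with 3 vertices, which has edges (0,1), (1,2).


A path on 3 vertices is a tree with 2 edges.
T(x,y) = x^(2) for any tree.
T(5,4) = 5^2 = 25.

25


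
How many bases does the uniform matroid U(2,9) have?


Bases of U(2,9) are all 2-element subsets of the 9-element ground set.
Number of bases = C(9,2).
(9 choose 2) = 36.

36


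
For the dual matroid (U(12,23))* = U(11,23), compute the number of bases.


The dual of U(r,n) is U(n-r, n) = U(11,23).
Bases of U(11,23) are all (11)-element subsets.
|B(M*)| = C(23,11) = 1352078.

1352078


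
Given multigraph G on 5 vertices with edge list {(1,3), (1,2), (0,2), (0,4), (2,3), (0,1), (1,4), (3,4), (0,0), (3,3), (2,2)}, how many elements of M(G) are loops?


In a graphic matroid, a loop is a self-loop edge (u,u) with rank 0.
Examining all 11 edges for self-loops...
Self-loops found: (0,0), (3,3), (2,2)
Number of loops = 3.

3


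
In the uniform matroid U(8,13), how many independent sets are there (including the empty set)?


Independent sets of U(8,13) are all subsets of size <= 8.
Count = (13 choose 0) + (13 choose 1) + (13 choose 2) + (13 choose 3) + (13 choose 4) + (13 choose 5) + (13 choose 6) + (13 choose 7) + (13 choose 8)
     = 1 + 13 + 78 + 286 + 715 + 1287 + 1716 + 1716 + 1287
     = 7099.

7099


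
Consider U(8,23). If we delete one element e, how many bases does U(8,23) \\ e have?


Deleting e from U(8,23) gives U(8,22) since n > r.
Bases of U(8,22) = C(22,8) = 22! / (8! * 14!) = 319770.

319770


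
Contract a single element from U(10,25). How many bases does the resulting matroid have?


Contracting e from U(10,25) gives U(9,24).
Bases of U(9,24) = C(24,9) = 24! / (9! * 15!) = 1307504.

1307504


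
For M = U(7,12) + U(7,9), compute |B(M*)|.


(M1+M2)* = M1* + M2*.
M1* = U(5,12), bases: C(12,5) = 792.
M2* = U(2,9), bases: C(9,2) = 36.
|B(M*)| = 792 * 36 = 28512.

28512


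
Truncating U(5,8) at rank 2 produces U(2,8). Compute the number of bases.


Truncating U(5,8) to rank 2 gives U(2,8).
Bases of U(2,8) are all 2-element subsets of 8 elements.
Number of bases = C(8,2) = 8! / (2! * 6!) = 28.

28


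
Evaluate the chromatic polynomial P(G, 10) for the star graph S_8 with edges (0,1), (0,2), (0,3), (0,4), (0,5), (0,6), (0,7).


P(tree, k) = k * (k-1)^(7) for any tree on 8 vertices.
P(10) = 10 * 9^7 = 10 * 4782969 = 47829690.

47829690


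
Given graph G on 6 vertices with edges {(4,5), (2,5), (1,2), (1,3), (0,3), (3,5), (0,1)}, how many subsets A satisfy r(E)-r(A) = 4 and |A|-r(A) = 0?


R(x,y) = sum over A in 2^E of x^(r(E)-r(A)) * y^(|A|-r(A)).
G has 6 vertices, 7 edges. r(E) = 5.
Enumerate all 2^7 = 128 subsets.
Count subsets with r(E)-r(A)=4 and |A|-r(A)=0: 7.

7


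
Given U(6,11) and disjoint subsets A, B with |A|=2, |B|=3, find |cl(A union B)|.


|A union B| = 2 + 3 = 5 (disjoint).
In U(6,11), cl(S) = S if |S| < 6, else cl(S) = E.
Since 5 < 6, cl(A union B) = A union B.
|cl(A union B)| = 5.

5


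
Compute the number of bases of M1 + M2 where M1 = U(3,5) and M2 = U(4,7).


Bases of a direct sum M1 + M2: |B| = |B(M1)| * |B(M2)|.
|B(U(3,5))| = C(5,3) = 10.
|B(U(4,7))| = C(7,4) = 35.
Total bases = 10 * 35 = 350.

350


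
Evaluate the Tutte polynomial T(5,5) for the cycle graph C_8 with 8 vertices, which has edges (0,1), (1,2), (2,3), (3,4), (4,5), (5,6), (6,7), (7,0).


T(C_8; x,y) = x + x^2 + ... + x^(7) + y.
T(5,5) = 5^1 + 5^2 + 5^3 + 5^4 + 5^5 + 5^6 + 5^7 + 5
= 5 + 25 + 125 + 625 + 3125 + 15625 + 78125 + 5
= 97660.

97660


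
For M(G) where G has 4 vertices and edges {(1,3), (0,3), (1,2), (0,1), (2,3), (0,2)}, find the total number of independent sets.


An independent set in a graphic matroid is an acyclic edge subset.
G has 4 vertices and 6 edges.
Enumerate all 2^6 = 64 subsets, checking for acyclicity.
Total independent sets = 38.

38


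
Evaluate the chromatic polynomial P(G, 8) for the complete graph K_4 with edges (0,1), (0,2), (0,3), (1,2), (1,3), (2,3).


P(K_4, k) = k(k-1)(k-2)...(k-3).
P(8) = (8) * (7) * (6) * (5) = 1680.

1680


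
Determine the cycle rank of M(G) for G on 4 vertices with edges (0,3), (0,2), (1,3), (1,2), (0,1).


Cycle rank (nullity) = |E| - r(M) = |E| - (|V| - c).
|E| = 5, |V| = 4, c = 1.
Nullity = 5 - (4 - 1) = 5 - 3 = 2.

2


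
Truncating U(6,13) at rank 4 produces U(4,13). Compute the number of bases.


Truncating U(6,13) to rank 4 gives U(4,13).
Bases of U(4,13) are all 4-element subsets of 13 elements.
Number of bases = C(13,4) = (13 * 12 * 11 * 10) / (1 * 2 * 3 * 4) = 715.

715


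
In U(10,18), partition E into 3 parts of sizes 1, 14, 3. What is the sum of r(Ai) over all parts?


r(Ai) = min(|Ai|, 10) for each part.
Sum = min(1,10) + min(14,10) + min(3,10)
    = 1 + 10 + 3
    = 14.

14


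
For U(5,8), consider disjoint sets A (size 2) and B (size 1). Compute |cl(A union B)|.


|A union B| = 2 + 1 = 3 (disjoint).
In U(5,8), cl(S) = S if |S| < 5, else cl(S) = E.
Since 3 < 5, cl(A union B) = A union B.
|cl(A union B)| = 3.

3


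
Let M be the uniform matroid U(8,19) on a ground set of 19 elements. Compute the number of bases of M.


Bases of U(8,19) are all 8-element subsets of the 19-element ground set.
Number of bases = C(19,8).
C(19,8) = 75582.

75582


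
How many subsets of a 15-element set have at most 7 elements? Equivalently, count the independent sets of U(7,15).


Independent sets of U(7,15) are all subsets of size <= 7.
Count = (15 choose 0) + (15 choose 1) + (15 choose 2) + (15 choose 3) + (15 choose 4) + (15 choose 5) + (15 choose 6) + (15 choose 7)
     = 1 + 15 + 105 + 455 + 1365 + 3003 + 5005 + 6435
     = 16384.

16384


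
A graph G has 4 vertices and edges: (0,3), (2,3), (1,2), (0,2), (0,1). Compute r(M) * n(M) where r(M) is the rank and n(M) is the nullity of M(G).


r(M) = |V| - c = 4 - 1 = 3.
nullity = |E| - r(M) = 5 - 3 = 2.
Product = 3 * 2 = 6.

6


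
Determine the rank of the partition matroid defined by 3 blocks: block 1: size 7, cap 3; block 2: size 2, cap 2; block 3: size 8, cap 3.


Rank of a partition matroid = sum of min(|Si|, ci) for each block.
= min(7,3) + min(2,2) + min(8,3)
= 3 + 2 + 3
= 8.

8


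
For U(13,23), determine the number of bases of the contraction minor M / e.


Contracting e from U(13,23) gives U(12,22).
Bases of U(12,22) = (22 choose 12) = 646646.

646646


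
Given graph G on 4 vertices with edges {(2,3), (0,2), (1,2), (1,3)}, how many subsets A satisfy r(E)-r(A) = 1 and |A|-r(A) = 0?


R(x,y) = sum over A in 2^E of x^(r(E)-r(A)) * y^(|A|-r(A)).
G has 4 vertices, 4 edges. r(E) = 3.
Enumerate all 2^4 = 16 subsets.
Count subsets with r(E)-r(A)=1 and |A|-r(A)=0: 6.

6


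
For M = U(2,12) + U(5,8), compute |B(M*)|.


(M1+M2)* = M1* + M2*.
M1* = U(10,12), bases: C(12,10) = 66.
M2* = U(3,8), bases: C(8,3) = 56.
|B(M*)| = 66 * 56 = 3696.

3696


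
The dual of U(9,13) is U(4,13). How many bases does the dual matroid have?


The dual of U(r,n) is U(n-r, n) = U(4,13).
Bases of U(4,13) are all (4)-element subsets.
|B(M*)| = C(13,4) = 13! / (4! * 9!) = 715.

715


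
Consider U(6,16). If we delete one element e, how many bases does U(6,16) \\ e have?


Deleting e from U(6,16) gives U(6,15) since n > r.
Bases of U(6,15) = C(15,6) = 5005.

5005


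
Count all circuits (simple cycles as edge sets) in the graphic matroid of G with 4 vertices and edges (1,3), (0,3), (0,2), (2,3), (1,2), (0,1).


A circuit in a graphic matroid = edge set of a simple cycle.
G has 4 vertices and 6 edges.
Enumerating all minimal edge subsets forming cycles...
Total circuits found: 7.

7


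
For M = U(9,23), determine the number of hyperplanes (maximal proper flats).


Hyperplanes of U(9,23) are flats of rank 8.
In a uniform matroid, these are exactly the (8)-element subsets.
Count = C(23,8) = 23! / (8! * 15!) = 490314.

490314


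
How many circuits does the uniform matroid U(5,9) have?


In U(5,9), circuits are the (6)-element subsets.
Any set of 6 elements is dependent, and removing any one element gives
an independent set of size 5, so it is a minimal dependent set.
Number of circuits = C(9,6) = 9! / (6! * 3!) = 84.

84


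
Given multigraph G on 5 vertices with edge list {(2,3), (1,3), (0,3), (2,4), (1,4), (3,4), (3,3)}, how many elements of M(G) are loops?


In a graphic matroid, a loop is a self-loop edge (u,u) with rank 0.
Examining all 7 edges for self-loops...
Self-loops found: (3,3)
Number of loops = 1.

1


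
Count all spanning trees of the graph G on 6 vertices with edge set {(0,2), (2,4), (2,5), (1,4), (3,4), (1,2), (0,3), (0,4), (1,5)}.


By Kirchhoff's matrix tree theorem, the number of spanning trees equals
the determinant of any cofactor of the Laplacian matrix L.
G has 6 vertices and 9 edges.
Computing the (5 x 5) cofactor determinant gives 55.

55


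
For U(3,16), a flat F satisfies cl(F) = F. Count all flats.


Flats of U(3,16): every subset of size < 3 is a flat, plus E itself.
Count = (16 choose 0) + (16 choose 1) + (16 choose 2) + 1
     = 1 + 16 + 120 + 1
     = 138.

138


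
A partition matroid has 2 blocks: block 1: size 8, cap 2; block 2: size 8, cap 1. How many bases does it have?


A basis picks exactly ci elements from block i.
Number of bases = product of C(|Si|, ci).
= C(8,2) * C(8,1)
= 28 * 8
= 224.

224


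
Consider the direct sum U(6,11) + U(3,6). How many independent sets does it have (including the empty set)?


For a direct sum, |I(M1+M2)| = |I(M1)| * |I(M2)|.
|I(U(6,11))| = sum C(11,k) for k=0..6 = 1486.
|I(U(3,6))| = sum C(6,k) for k=0..3 = 42.
Total = 1486 * 42 = 62412.

62412


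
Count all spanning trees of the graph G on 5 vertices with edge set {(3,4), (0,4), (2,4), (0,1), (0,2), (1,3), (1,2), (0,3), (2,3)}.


By Kirchhoff's matrix tree theorem, the number of spanning trees equals
the determinant of any cofactor of the Laplacian matrix L.
G has 5 vertices and 9 edges.
Computing the (4 x 4) cofactor determinant gives 75.

75


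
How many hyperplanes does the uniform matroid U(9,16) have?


Hyperplanes of U(9,16) are flats of rank 8.
In a uniform matroid, these are exactly the (8)-element subsets.
Count = C(16,8) = 16! / (8! * 8!) = 12870.

12870


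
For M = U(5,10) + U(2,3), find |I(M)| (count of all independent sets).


For a direct sum, |I(M1+M2)| = |I(M1)| * |I(M2)|.
|I(U(5,10))| = sum C(10,k) for k=0..5 = 638.
|I(U(2,3))| = sum C(3,k) for k=0..2 = 7.
Total = 638 * 7 = 4466.

4466


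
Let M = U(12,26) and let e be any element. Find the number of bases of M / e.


Contracting e from U(12,26) gives U(11,25).
Bases of U(11,25) = C(25,11) = 25! / (11! * 14!) = 4457400.

4457400


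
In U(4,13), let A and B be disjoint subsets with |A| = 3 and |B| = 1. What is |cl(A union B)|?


|A union B| = 3 + 1 = 4 (disjoint).
In U(4,13), cl(S) = S if |S| < 4, else cl(S) = E.
Since 4 >= 4, cl(A union B) = E.
|cl(A union B)| = 13.

13


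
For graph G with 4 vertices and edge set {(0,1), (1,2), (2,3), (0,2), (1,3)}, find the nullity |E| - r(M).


Cycle rank (nullity) = |E| - r(M) = |E| - (|V| - c).
|E| = 5, |V| = 4, c = 1.
Nullity = 5 - (4 - 1) = 5 - 3 = 2.

2


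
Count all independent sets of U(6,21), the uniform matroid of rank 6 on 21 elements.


Independent sets of U(6,21) are all subsets of size <= 6.
Count = (21 choose 0) + (21 choose 1) + (21 choose 2) + (21 choose 3) + (21 choose 4) + (21 choose 5) + (21 choose 6)
     = 1 + 21 + 210 + 1330 + 5985 + 20349 + 54264
     = 82160.

82160


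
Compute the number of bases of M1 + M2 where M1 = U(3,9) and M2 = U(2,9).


Bases of a direct sum M1 + M2: |B| = |B(M1)| * |B(M2)|.
|B(U(3,9))| = C(9,3) = 84.
|B(U(2,9))| = C(9,2) = 36.
Total bases = 84 * 36 = 3024.

3024


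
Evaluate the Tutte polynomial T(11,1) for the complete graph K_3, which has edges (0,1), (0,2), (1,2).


T(K_3; x,y) = x^2 + x + y.
T(11,1) = 121 + 11 + 1 = 133.

133


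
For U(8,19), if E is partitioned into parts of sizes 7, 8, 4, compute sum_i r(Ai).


r(Ai) = min(|Ai|, 8) for each part.
Sum = min(7,8) + min(8,8) + min(4,8)
    = 7 + 8 + 4
    = 19.

19


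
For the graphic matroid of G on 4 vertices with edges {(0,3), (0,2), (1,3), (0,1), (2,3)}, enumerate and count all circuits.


A circuit in a graphic matroid = edge set of a simple cycle.
G has 4 vertices and 5 edges.
Enumerating all minimal edge subsets forming cycles...
Total circuits found: 3.

3


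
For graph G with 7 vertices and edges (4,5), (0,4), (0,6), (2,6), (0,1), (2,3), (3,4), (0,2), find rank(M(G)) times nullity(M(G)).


r(M) = |V| - c = 7 - 1 = 6.
nullity = |E| - r(M) = 8 - 6 = 2.
Product = 6 * 2 = 12.

12


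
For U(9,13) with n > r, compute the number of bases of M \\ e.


Deleting e from U(9,13) gives U(9,12) since n > r.
Bases of U(9,12) = C(12,9) = 220.

220


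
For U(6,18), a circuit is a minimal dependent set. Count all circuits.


In U(6,18), circuits are the (7)-element subsets.
Any set of 7 elements is dependent, and removing any one element gives
an independent set of size 6, so it is a minimal dependent set.
Number of circuits = (18 choose 7) = 31824.

31824


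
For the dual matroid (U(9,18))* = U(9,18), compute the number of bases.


The dual of U(r,n) is U(n-r, n) = U(9,18).
Bases of U(9,18) are all (9)-element subsets.
|B(M*)| = C(18,9) = 18! / (9! * 9!) = 48620.

48620


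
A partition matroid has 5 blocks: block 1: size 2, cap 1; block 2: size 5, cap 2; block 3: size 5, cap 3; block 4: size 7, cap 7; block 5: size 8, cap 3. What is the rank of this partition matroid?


Rank of a partition matroid = sum of min(|Si|, ci) for each block.
= min(2,1) + min(5,2) + min(5,3) + min(7,7) + min(8,3)
= 1 + 2 + 3 + 7 + 3
= 16.

16


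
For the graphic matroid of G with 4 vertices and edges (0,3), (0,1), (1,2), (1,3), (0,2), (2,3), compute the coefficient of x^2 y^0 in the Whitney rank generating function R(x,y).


R(x,y) = sum over A in 2^E of x^(r(E)-r(A)) * y^(|A|-r(A)).
G has 4 vertices, 6 edges. r(E) = 3.
Enumerate all 2^6 = 64 subsets.
Count subsets with r(E)-r(A)=2 and |A|-r(A)=0: 6.

6


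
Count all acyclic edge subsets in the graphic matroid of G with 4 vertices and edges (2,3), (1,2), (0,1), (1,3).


An independent set in a graphic matroid is an acyclic edge subset.
G has 4 vertices and 4 edges.
Enumerate all 2^4 = 16 subsets, checking for acyclicity.
Total independent sets = 14.

14


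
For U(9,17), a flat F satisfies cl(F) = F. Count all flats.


Flats of U(9,17): every subset of size < 9 is a flat, plus E itself.
Count = C(17,0) + C(17,1) + C(17,2) + C(17,3) + C(17,4) + C(17,5) + C(17,6) + C(17,7) + C(17,8) + 1
     = 1 + 17 + 136 + 680 + 2380 + 6188 + 12376 + 19448 + 24310 + 1
     = 65537.

65537


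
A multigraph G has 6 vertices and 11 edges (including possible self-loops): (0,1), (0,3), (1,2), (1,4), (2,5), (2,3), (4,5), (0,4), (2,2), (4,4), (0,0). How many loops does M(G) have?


In a graphic matroid, a loop is a self-loop edge (u,u) with rank 0.
Examining all 11 edges for self-loops...
Self-loops found: (2,2), (4,4), (0,0)
Number of loops = 3.

3


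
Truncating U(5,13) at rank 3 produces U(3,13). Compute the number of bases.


Truncating U(5,13) to rank 3 gives U(3,13).
Bases of U(3,13) are all 3-element subsets of 13 elements.
Number of bases = C(13,3) = 13! / (3! * 10!) = 286.

286


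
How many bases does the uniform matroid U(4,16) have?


Bases of U(4,16) are all 4-element subsets of the 16-element ground set.
Number of bases = C(16,4).
C(16,4) = 16! / (4! * 12!) = 1820.

1820


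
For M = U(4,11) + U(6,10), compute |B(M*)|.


(M1+M2)* = M1* + M2*.
M1* = U(7,11), bases: C(11,7) = 330.
M2* = U(4,10), bases: C(10,4) = 210.
|B(M*)| = 330 * 210 = 69300.

69300


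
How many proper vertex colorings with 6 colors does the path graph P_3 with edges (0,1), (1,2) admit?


P(P_3, k) = k * (k-1)^(2).
P(6) = 6 * 5^2 = 6 * 25 = 150.

150


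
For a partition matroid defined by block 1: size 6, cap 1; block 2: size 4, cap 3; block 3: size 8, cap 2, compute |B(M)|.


A basis picks exactly ci elements from block i.
Number of bases = product of C(|Si|, ci).
= C(6,1) * C(4,3) * C(8,2)
= 6 * 4 * 28
= 672.

672


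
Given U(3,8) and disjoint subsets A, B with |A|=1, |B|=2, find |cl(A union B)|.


|A union B| = 1 + 2 = 3 (disjoint).
In U(3,8), cl(S) = S if |S| < 3, else cl(S) = E.
Since 3 >= 3, cl(A union B) = E.
|cl(A union B)| = 8.

8


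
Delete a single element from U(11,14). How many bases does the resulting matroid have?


Deleting e from U(11,14) gives U(11,13) since n > r.
Bases of U(11,13) = C(13,11) = 78.

78


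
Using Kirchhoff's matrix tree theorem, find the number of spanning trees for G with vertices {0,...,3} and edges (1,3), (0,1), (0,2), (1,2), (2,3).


By Kirchhoff's matrix tree theorem, the number of spanning trees equals
the determinant of any cofactor of the Laplacian matrix L.
G has 4 vertices and 5 edges.
Computing the (3 x 3) cofactor determinant gives 8.

8


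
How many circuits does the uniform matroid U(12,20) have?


In U(12,20), circuits are the (13)-element subsets.
Any set of 13 elements is dependent, and removing any one element gives
an independent set of size 12, so it is a minimal dependent set.
Number of circuits = C(20,13) = 77520.

77520


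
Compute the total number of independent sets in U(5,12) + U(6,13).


For a direct sum, |I(M1+M2)| = |I(M1)| * |I(M2)|.
|I(U(5,12))| = sum C(12,k) for k=0..5 = 1586.
|I(U(6,13))| = sum C(13,k) for k=0..6 = 4096.
Total = 1586 * 4096 = 6496256.

6496256


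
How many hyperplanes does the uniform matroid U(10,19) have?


Hyperplanes of U(10,19) are flats of rank 9.
In a uniform matroid, these are exactly the (9)-element subsets.
Count = C(19,9) = 92378.

92378


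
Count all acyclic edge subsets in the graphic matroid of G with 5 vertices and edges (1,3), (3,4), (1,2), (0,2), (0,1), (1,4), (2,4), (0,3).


An independent set in a graphic matroid is an acyclic edge subset.
G has 5 vertices and 8 edges.
Enumerate all 2^8 = 256 subsets, checking for acyclicity.
Total independent sets = 134.

134


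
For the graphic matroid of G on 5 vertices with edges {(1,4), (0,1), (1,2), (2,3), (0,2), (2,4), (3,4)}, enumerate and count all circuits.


A circuit in a graphic matroid = edge set of a simple cycle.
G has 5 vertices and 7 edges.
Enumerating all minimal edge subsets forming cycles...
Total circuits found: 6.

6


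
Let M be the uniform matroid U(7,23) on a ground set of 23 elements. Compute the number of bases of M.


Bases of U(7,23) are all 7-element subsets of the 23-element ground set.
Number of bases = C(23,7).
(23 choose 7) = 245157.

245157


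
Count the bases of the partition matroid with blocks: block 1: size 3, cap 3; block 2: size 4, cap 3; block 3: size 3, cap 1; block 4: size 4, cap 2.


A basis picks exactly ci elements from block i.
Number of bases = product of C(|Si|, ci).
= C(3,3) * C(4,3) * C(3,1) * C(4,2)
= 1 * 4 * 3 * 6
= 72.

72


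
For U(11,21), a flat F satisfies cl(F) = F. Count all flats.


Flats of U(11,21): every subset of size < 11 is a flat, plus E itself.
Count = (21 choose 0) + (21 choose 1) + (21 choose 2) + (21 choose 3) + (21 choose 4) + (21 choose 5) + (21 choose 6) + (21 choose 7) + (21 choose 8) + (21 choose 9) + (21 choose 10) + 1
     = 1 + 21 + 210 + 1330 + 5985 + 20349 + 54264 + 116280 + 203490 + 293930 + 352716 + 1
     = 1048577.

1048577


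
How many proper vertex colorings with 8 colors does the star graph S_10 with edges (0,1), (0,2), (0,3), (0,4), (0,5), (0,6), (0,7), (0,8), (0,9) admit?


P(tree, k) = k * (k-1)^(9) for any tree on 10 vertices.
P(8) = 8 * 7^9 = 8 * 40353607 = 322828856.

322828856


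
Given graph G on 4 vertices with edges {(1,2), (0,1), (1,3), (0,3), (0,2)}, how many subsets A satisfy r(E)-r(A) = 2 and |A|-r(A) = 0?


R(x,y) = sum over A in 2^E of x^(r(E)-r(A)) * y^(|A|-r(A)).
G has 4 vertices, 5 edges. r(E) = 3.
Enumerate all 2^5 = 32 subsets.
Count subsets with r(E)-r(A)=2 and |A|-r(A)=0: 5.

5


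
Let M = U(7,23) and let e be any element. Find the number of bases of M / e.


Contracting e from U(7,23) gives U(6,22).
Bases of U(6,22) = (22 choose 6) = 74613.

74613


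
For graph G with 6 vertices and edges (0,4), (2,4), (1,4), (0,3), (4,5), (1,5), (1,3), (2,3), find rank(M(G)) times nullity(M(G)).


r(M) = |V| - c = 6 - 1 = 5.
nullity = |E| - r(M) = 8 - 5 = 3.
Product = 5 * 3 = 15.

15


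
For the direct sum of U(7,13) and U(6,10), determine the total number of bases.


Bases of a direct sum M1 + M2: |B| = |B(M1)| * |B(M2)|.
|B(U(7,13))| = C(13,7) = 1716.
|B(U(6,10))| = C(10,6) = 210.
Total bases = 1716 * 210 = 360360.

360360


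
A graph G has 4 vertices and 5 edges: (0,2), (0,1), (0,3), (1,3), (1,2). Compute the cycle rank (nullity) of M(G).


Cycle rank (nullity) = |E| - r(M) = |E| - (|V| - c).
|E| = 5, |V| = 4, c = 1.
Nullity = 5 - (4 - 1) = 5 - 3 = 2.

2


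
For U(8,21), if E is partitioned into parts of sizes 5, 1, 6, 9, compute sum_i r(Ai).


r(Ai) = min(|Ai|, 8) for each part.
Sum = min(5,8) + min(1,8) + min(6,8) + min(9,8)
    = 5 + 1 + 6 + 8
    = 20.

20


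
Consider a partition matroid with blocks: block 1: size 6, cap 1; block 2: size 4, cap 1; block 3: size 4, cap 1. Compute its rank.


Rank of a partition matroid = sum of min(|Si|, ci) for each block.
= min(6,1) + min(4,1) + min(4,1)
= 1 + 1 + 1
= 3.

3


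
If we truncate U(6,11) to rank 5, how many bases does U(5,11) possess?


Truncating U(6,11) to rank 5 gives U(5,11).
Bases of U(5,11) are all 5-element subsets of 11 elements.
Number of bases = (11 choose 5) = 462.

462


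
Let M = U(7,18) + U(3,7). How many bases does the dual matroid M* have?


(M1+M2)* = M1* + M2*.
M1* = U(11,18), bases: C(18,11) = 31824.
M2* = U(4,7), bases: C(7,4) = 35.
|B(M*)| = 31824 * 35 = 1113840.

1113840


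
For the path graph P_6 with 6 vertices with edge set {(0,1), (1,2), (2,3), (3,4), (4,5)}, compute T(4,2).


A path on 6 vertices is a tree with 5 edges.
T(x,y) = x^(5) for any tree.
T(4,2) = 4^5 = 1024.

1024


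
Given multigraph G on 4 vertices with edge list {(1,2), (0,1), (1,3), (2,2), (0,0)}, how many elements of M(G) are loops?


In a graphic matroid, a loop is a self-loop edge (u,u) with rank 0.
Examining all 5 edges for self-loops...
Self-loops found: (2,2), (0,0)
Number of loops = 2.

2


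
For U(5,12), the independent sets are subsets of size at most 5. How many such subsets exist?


Independent sets of U(5,12) are all subsets of size <= 5.
Count = C(12,0) + C(12,1) + C(12,2) + C(12,3) + C(12,4) + C(12,5)
     = 1 + 12 + 66 + 220 + 495 + 792
     = 1586.

1586


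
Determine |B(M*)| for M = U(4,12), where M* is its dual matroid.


The dual of U(r,n) is U(n-r, n) = U(8,12).
Bases of U(8,12) are all (8)-element subsets.
|B(M*)| = (12 choose 8) = 495.

495


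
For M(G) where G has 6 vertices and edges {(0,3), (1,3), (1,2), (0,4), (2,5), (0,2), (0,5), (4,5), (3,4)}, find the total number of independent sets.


An independent set in a graphic matroid is an acyclic edge subset.
G has 6 vertices and 9 edges.
Enumerate all 2^9 = 512 subsets, checking for acyclicity.
Total independent sets = 298.

298


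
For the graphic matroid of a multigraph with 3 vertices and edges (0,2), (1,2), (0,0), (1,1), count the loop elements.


In a graphic matroid, a loop is a self-loop edge (u,u) with rank 0.
Examining all 4 edges for self-loops...
Self-loops found: (0,0), (1,1)
Number of loops = 2.

2


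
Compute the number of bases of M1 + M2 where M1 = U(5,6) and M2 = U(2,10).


Bases of a direct sum M1 + M2: |B| = |B(M1)| * |B(M2)|.
|B(U(5,6))| = C(6,5) = 6.
|B(U(2,10))| = C(10,2) = 45.
Total bases = 6 * 45 = 270.

270


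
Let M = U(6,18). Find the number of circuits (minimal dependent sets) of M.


In U(6,18), circuits are the (7)-element subsets.
Any set of 7 elements is dependent, and removing any one element gives
an independent set of size 6, so it is a minimal dependent set.
Number of circuits = C(18,7) = 18! / (7! * 11!) = 31824.

31824


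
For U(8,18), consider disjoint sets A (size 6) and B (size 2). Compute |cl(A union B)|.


|A union B| = 6 + 2 = 8 (disjoint).
In U(8,18), cl(S) = S if |S| < 8, else cl(S) = E.
Since 8 >= 8, cl(A union B) = E.
|cl(A union B)| = 18.

18


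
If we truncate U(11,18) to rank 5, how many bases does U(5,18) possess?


Truncating U(11,18) to rank 5 gives U(5,18).
Bases of U(5,18) are all 5-element subsets of 18 elements.
Number of bases = (18 choose 5) = 8568.

8568


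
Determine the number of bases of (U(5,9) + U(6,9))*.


(M1+M2)* = M1* + M2*.
M1* = U(4,9), bases: C(9,4) = 126.
M2* = U(3,9), bases: C(9,3) = 84.
|B(M*)| = 126 * 84 = 10584.

10584


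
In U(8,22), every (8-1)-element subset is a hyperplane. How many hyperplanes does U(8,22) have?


Hyperplanes of U(8,22) are flats of rank 7.
In a uniform matroid, these are exactly the (7)-element subsets.
Count = C(22,7) = 170544.

170544


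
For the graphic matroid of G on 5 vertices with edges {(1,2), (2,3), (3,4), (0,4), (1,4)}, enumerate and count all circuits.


A circuit in a graphic matroid = edge set of a simple cycle.
G has 5 vertices and 5 edges.
Enumerating all minimal edge subsets forming cycles...
Total circuits found: 1.

1


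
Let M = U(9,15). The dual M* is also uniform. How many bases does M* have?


The dual of U(r,n) is U(n-r, n) = U(6,15).
Bases of U(6,15) are all (6)-element subsets.
|B(M*)| = (15 choose 6) = 5005.

5005
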